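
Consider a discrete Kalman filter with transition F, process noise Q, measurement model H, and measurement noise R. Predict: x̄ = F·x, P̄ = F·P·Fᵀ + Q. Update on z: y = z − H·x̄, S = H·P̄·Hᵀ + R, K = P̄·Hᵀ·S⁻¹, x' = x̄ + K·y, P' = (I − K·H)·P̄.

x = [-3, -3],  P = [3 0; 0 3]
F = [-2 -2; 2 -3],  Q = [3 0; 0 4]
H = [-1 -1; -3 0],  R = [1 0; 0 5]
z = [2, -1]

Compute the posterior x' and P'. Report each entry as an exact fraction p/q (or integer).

x' = [5631/10783, -26446/10783]
P' = [5760/10783 -5595/10783; -5595/10783 15965/10783]

x̄ = F·x = [12, 3]
P̄ = F·P·Fᵀ + Q = [27 6; 6 43]
y = z − H·x̄ = [17, 35]
S = H·P̄·Hᵀ + R = [83 99; 99 248]
K = P̄·Hᵀ·S⁻¹ = [-165/10783 -3456/10783; -10370/10783 3357/10783]
x' = x̄ + K·y = [5631/10783, -26446/10783]
P' = (I − K·H)·P̄ = [5760/10783 -5595/10783; -5595/10783 15965/10783]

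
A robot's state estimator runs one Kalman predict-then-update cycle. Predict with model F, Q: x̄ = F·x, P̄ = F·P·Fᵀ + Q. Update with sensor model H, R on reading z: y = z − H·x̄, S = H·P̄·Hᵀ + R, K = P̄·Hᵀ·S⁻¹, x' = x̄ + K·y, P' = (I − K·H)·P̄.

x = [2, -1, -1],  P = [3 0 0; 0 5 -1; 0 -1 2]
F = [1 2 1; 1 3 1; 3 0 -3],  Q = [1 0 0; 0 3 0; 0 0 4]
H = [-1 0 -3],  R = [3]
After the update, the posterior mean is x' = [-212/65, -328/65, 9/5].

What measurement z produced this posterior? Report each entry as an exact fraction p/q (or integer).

x̄ = F·x = [-1, -2, 9]
P̄ = F·P·Fᵀ + Q = [22 30 9; 30 47 12; 9 12 49]
S = H·P̄·Hᵀ + R = [520]
K = P̄·Hᵀ·S⁻¹ = [-49/520; -33/260; -3/10]
x' − x̄ = [-147/65, -198/65, -36/5] = K·y
y = (KᵀK)⁻¹·Kᵀ·(x' − x̄) = [24]
z = y + H·x̄ = [24] + [-26] = [-2]

z = [-2]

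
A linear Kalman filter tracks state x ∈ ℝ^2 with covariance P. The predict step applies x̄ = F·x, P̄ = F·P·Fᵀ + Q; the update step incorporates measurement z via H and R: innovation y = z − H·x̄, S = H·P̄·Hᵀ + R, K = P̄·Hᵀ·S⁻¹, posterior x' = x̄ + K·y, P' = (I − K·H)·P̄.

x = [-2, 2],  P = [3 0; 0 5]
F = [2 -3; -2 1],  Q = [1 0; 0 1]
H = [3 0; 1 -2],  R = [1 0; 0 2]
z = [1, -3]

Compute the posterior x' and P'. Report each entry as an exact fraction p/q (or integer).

x̄ = F·x = [-10, 6]
P̄ = F·P·Fᵀ + Q = [58 -27; -27 18]
y = z − H·x̄ = [31, 19]
S = H·P̄·Hᵀ + R = [523 336; 336 240]
K = P̄·Hᵀ·S⁻¹ = [86/263 7/789; 36/263 -1911/4208]
x' = x̄ + K·y = [241/789, 6795/4208]
P' = (I − K·H)·P̄ = [86/789 12/263; 12/263 2007/4208]

x' = [241/789, 6795/4208]
P' = [86/789 12/263; 12/263 2007/4208]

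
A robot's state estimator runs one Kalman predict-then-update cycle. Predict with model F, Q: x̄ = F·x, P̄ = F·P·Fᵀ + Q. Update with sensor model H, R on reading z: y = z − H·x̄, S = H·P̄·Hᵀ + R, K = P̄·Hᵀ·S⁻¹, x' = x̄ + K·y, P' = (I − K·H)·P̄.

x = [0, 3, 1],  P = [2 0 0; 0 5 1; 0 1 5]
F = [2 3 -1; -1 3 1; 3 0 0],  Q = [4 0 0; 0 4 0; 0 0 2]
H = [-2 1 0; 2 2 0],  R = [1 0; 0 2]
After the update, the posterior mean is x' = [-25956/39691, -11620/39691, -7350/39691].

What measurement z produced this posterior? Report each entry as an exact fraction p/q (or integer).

z = [1, -2]

x̄ = F·x = [8, 10, 0]
P̄ = F·P·Fᵀ + Q = [56 36 12; 36 62 -6; 12 -6 20]
S = H·P̄·Hᵀ + R = [143 -172; -172 762]
K = P̄·Hᵀ·S⁻¹ = [-13132/39691 6620/39691; 13046/39691 13154/39691; -10398/39691 -1722/39691]
x' − x̄ = [-343484/39691, -408530/39691, -7350/39691] = K·y
y = (KᵀK)⁻¹·Kᵀ·(x' − x̄) = [7, -38]
z = y + H·x̄ = [7, -38] + [-6, 36] = [1, -2]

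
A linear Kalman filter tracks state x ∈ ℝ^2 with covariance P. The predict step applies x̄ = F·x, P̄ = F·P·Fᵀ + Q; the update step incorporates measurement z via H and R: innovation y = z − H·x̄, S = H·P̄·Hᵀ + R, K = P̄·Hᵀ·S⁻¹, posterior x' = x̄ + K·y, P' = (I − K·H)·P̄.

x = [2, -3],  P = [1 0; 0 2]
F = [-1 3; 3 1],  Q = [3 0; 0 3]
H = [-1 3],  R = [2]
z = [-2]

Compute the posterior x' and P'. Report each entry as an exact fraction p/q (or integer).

x̄ = F·x = [-11, 3]
P̄ = F·P·Fᵀ + Q = [22 3; 3 14]
y = z − H·x̄ = [-22]
S = H·P̄·Hᵀ + R = [132]
K = P̄·Hᵀ·S⁻¹ = [-13/132; 13/44]
x' = x̄ + K·y = [-53/6, -7/2]
P' = (I − K·H)·P̄ = [2735/132 301/44; 301/44 109/44]

x' = [-53/6, -7/2]
P' = [2735/132 301/44; 301/44 109/44]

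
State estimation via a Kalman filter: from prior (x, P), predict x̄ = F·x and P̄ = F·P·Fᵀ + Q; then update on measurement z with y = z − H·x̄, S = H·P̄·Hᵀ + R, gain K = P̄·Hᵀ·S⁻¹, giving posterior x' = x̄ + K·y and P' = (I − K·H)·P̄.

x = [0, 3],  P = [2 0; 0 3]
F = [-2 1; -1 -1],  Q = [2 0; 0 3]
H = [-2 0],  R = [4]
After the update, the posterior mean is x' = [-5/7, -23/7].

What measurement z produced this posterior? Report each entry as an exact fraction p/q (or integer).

x̄ = F·x = [3, -3]
P̄ = F·P·Fᵀ + Q = [13 1; 1 8]
S = H·P̄·Hᵀ + R = [56]
K = P̄·Hᵀ·S⁻¹ = [-13/28; -1/28]
x' − x̄ = [-26/7, -2/7] = K·y
y = (KᵀK)⁻¹·Kᵀ·(x' − x̄) = [8]
z = y + H·x̄ = [8] + [-6] = [2]

z = [2]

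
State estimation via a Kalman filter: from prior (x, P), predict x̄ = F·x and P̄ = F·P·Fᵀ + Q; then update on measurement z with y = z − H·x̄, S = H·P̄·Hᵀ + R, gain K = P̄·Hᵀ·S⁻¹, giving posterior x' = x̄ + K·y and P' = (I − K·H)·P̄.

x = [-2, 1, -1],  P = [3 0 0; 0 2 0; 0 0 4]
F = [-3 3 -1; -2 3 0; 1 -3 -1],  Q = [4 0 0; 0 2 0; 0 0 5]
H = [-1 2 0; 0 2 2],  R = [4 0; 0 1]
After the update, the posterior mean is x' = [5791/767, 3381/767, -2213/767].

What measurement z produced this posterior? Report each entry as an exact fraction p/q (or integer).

z = [1, 3]

x̄ = F·x = [10, 7, -4]
P̄ = F·P·Fᵀ + Q = [53 36 -23; 36 32 -24; -23 -24 30]
S = H·P̄·Hᵀ + R = [41 6; 6 57]
K = P̄·Hᵀ·S⁻¹ = [309/767 952/2301; 500/767 488/2301; -499/767 214/767]
x' − x̄ = [-1879/767, -1988/767, 855/767] = K·y
y = (KᵀK)⁻¹·Kᵀ·(x' − x̄) = [-3, -3]
z = y + H·x̄ = [-3, -3] + [4, 6] = [1, 3]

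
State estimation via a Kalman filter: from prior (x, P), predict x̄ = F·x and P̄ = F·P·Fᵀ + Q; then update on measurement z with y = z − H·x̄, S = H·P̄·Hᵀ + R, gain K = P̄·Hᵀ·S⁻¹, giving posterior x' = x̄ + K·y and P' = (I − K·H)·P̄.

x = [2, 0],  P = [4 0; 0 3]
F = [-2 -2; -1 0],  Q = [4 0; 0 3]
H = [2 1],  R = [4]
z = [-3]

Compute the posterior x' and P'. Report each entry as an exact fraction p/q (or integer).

x̄ = F·x = [-4, -2]
P̄ = F·P·Fᵀ + Q = [32 8; 8 7]
y = z − H·x̄ = [7]
S = H·P̄·Hᵀ + R = [171]
K = P̄·Hᵀ·S⁻¹ = [8/19; 23/171]
x' = x̄ + K·y = [-20/19, -181/171]
P' = (I − K·H)·P̄ = [32/19 -32/19; -32/19 668/171]

x' = [-20/19, -181/171]
P' = [32/19 -32/19; -32/19 668/171]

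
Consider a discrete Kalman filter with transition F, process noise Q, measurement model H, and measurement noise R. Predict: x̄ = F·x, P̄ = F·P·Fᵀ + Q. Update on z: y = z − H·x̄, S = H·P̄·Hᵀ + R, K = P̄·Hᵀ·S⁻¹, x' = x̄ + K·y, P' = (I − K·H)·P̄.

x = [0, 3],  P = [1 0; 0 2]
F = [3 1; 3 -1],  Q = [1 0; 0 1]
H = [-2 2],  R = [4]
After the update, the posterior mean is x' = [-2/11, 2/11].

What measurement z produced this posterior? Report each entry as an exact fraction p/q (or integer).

x̄ = F·x = [3, -3]
P̄ = F·P·Fᵀ + Q = [12 7; 7 12]
S = H·P̄·Hᵀ + R = [44]
K = P̄·Hᵀ·S⁻¹ = [-5/22; 5/22]
x' − x̄ = [-35/11, 35/11] = K·y
y = (KᵀK)⁻¹·Kᵀ·(x' − x̄) = [14]
z = y + H·x̄ = [14] + [-12] = [2]

z = [2]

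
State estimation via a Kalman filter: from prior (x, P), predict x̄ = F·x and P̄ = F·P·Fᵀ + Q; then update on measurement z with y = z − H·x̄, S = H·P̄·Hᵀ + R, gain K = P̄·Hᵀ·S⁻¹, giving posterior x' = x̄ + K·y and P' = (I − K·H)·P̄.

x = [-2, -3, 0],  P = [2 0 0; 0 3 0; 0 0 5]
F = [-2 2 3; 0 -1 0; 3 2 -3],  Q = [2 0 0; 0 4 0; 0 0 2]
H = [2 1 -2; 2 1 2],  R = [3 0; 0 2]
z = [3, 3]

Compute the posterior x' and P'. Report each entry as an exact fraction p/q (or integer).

x̄ = F·x = [-2, 3, -12]
P̄ = F·P·Fᵀ + Q = [67 -6 -45; -6 7 -6; -45 -6 77]
y = z − H·x̄ = [-20, 28]
S = H·P̄·Hᵀ + R = [946 -57; -57 177]
K = P̄·Hᵀ·S⁻¹ = [13584/54731 48374/164193; 90/54731 -15683/164193; -13648/54731 40618/164193]
x' = x̄ + K·y = [211046/164193, 48055/164193, -14132/164193]
P' = (I − K·H)·P̄ = [278783/164193 -448064/164193 -6377/164193; -448064/164193 880850/164193 -8044/164193; -6377/164193 -8044/164193 51017/164193]

x' = [211046/164193, 48055/164193, -14132/164193]
P' = [278783/164193 -448064/164193 -6377/164193; -448064/164193 880850/164193 -8044/164193; -6377/164193 -8044/164193 51017/164193]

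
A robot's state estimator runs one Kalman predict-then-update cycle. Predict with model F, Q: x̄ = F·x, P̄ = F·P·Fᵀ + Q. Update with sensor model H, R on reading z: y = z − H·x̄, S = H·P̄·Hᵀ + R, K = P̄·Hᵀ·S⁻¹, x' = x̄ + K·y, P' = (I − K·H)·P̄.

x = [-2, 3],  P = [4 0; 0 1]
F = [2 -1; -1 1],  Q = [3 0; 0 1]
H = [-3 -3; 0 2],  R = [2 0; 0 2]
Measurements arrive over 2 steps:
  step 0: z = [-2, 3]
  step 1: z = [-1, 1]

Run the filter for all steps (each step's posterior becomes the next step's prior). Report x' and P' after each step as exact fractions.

step 0: x̄ = F·x = [-7, 5]
step 0: P̄ = F·P·Fᵀ + Q = [20 -9; -9 6]
step 0: y = z − H·x̄ = [-8, -7]
step 0: S = H·P̄·Hᵀ + R = [74 18; 18 26]
step 0: K = P̄·Hᵀ·S⁻¹ = [-267/800 -369/800; 9/800 363/800]
step 0: x' = x̄ + K·y = [-881/800, 1387/800]
step 0: P' = (I − K·H)·P̄ = [547/800 -369/800; -369/800 363/800]
step 1: x̄ = F·x = [-3149/800, 567/200]
step 1: P̄ = F·P·Fᵀ + Q = [6427/800 -641/200; -641/200 153/50]
step 1: y = z − H·x̄ = [-3443/800, -467/100]
step 1: S = H·P̄·Hᵀ + R = [35323/800 87/100; 87/100 356/25]
step 1: K = P̄·Hᵀ·S⁻¹ = [-80283/251197 -108169/251197; 348/251197 107937/251197]
step 1: x' = x̄ + K·y = [-138107/251197, 206580/251197]
step 1: P' = (I − K·H)·P̄ = [161691/251197 -108169/251197; -108169/251197 107937/251197]

step 0: x' = [-881/800, 1387/800], P' = [547/800 -369/800; -369/800 363/800]
step 1: x' = [-138107/251197, 206580/251197], P' = [161691/251197 -108169/251197; -108169/251197 107937/251197]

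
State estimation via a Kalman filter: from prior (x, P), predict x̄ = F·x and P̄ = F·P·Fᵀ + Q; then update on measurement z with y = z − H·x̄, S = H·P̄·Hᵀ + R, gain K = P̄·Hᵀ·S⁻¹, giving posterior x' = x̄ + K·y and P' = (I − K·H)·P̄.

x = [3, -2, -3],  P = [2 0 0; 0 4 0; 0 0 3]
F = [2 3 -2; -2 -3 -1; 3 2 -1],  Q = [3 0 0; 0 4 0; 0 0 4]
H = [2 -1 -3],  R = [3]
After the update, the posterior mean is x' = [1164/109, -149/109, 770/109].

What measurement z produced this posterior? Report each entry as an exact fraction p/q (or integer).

x̄ = F·x = [6, 3, 8]
P̄ = F·P·Fᵀ + Q = [59 -38 42; -38 51 -33; 42 -33 41]
S = H·P̄·Hᵀ + R = [109]
K = P̄·Hᵀ·S⁻¹ = [30/109; -28/109; -6/109]
x' − x̄ = [510/109, -476/109, -102/109] = K·y
y = (KᵀK)⁻¹·Kᵀ·(x' − x̄) = [17]
z = y + H·x̄ = [17] + [-15] = [2]

z = [2]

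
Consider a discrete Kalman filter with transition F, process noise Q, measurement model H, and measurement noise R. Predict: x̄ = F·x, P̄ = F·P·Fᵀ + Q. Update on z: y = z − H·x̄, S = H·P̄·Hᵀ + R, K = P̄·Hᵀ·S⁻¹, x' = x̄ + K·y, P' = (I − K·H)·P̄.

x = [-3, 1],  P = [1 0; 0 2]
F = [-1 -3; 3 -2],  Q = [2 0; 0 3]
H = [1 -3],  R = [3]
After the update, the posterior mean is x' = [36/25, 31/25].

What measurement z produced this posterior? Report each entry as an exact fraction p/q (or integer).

x̄ = F·x = [0, -11]
P̄ = F·P·Fᵀ + Q = [21 9; 9 20]
S = H·P̄·Hᵀ + R = [150]
K = P̄·Hᵀ·S⁻¹ = [-1/25; -17/50]
x' − x̄ = [36/25, 306/25] = K·y
y = (KᵀK)⁻¹·Kᵀ·(x' − x̄) = [-36]
z = y + H·x̄ = [-36] + [33] = [-3]

z = [-3]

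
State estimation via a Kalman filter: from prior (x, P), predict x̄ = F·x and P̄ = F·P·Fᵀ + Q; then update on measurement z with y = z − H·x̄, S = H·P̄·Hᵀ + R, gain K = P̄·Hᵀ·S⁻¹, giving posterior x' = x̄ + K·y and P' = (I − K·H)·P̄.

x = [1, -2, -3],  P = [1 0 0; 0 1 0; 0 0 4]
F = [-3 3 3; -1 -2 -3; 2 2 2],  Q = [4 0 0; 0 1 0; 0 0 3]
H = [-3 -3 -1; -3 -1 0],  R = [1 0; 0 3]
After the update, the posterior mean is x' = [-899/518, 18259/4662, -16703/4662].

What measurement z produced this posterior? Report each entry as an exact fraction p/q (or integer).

z = [-3, 1]

x̄ = F·x = [-18, 12, -8]
P̄ = F·P·Fᵀ + Q = [58 -39 24; -39 42 -30; 24 -30 27]
S = H·P̄·Hᵀ + R = [190 222; 222 333]
K = P̄·Hᵀ·S⁻¹ = [3/14 -142/259; -29/42 1598/2331; 19/42 -997/2331]
x' − x̄ = [8425/518, -37685/4662, 20593/4662] = K·y
y = (KᵀK)⁻¹·Kᵀ·(x' − x̄) = [-29, -41]
z = y + H·x̄ = [-29, -41] + [26, 42] = [-3, 1]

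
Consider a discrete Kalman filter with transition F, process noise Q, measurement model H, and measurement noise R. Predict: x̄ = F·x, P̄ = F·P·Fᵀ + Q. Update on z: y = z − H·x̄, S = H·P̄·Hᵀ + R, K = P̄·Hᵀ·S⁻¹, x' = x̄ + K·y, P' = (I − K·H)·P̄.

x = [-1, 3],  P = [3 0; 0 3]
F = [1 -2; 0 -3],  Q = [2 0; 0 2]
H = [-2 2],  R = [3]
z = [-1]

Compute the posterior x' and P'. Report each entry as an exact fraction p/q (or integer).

x̄ = F·x = [-7, -9]
P̄ = F·P·Fᵀ + Q = [17 18; 18 29]
y = z − H·x̄ = [3]
S = H·P̄·Hᵀ + R = [43]
K = P̄·Hᵀ·S⁻¹ = [2/43; 22/43]
x' = x̄ + K·y = [-295/43, -321/43]
P' = (I − K·H)·P̄ = [727/43 730/43; 730/43 763/43]

x' = [-295/43, -321/43]
P' = [727/43 730/43; 730/43 763/43]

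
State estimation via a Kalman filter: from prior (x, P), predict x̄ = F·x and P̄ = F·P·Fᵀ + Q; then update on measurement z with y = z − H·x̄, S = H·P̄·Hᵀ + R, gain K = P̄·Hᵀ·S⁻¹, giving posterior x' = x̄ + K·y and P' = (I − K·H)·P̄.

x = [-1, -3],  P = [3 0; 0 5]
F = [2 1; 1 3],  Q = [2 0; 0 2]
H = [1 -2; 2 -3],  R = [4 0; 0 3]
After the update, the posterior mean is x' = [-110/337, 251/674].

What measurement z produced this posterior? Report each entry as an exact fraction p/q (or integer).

z = [-3, -1]

x̄ = F·x = [-5, -10]
P̄ = F·P·Fᵀ + Q = [19 21; 21 50]
S = H·P̄·Hᵀ + R = [139 191; 191 277]
K = P̄·Hᵀ·S⁻¹ = [-266/337 153/337; -1255/2022 77/2022]
x' − x̄ = [1575/337, 6991/674] = K·y
y = (KᵀK)⁻¹·Kᵀ·(x' − x̄) = [-18, -21]
z = y + H·x̄ = [-18, -21] + [15, 20] = [-3, -1]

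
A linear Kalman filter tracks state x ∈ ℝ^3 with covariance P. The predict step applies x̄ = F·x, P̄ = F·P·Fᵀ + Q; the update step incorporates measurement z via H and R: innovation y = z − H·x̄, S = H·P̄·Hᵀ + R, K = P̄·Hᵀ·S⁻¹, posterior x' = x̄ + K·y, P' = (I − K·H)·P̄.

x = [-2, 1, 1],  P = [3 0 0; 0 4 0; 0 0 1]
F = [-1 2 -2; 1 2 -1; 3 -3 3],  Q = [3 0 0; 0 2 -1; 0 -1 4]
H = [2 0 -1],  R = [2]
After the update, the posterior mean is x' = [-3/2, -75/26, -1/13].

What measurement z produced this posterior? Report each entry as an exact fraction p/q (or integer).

z = [-3]

x̄ = F·x = [2, -1, -6]
P̄ = F·P·Fᵀ + Q = [26 15 -39; 15 22 -19; -39 -19 76]
S = H·P̄·Hᵀ + R = [338]
K = P̄·Hᵀ·S⁻¹ = [7/26; 49/338; -77/169]
x' − x̄ = [-7/2, -49/26, 77/13] = K·y
y = (KᵀK)⁻¹·Kᵀ·(x' − x̄) = [-13]
z = y + H·x̄ = [-13] + [10] = [-3]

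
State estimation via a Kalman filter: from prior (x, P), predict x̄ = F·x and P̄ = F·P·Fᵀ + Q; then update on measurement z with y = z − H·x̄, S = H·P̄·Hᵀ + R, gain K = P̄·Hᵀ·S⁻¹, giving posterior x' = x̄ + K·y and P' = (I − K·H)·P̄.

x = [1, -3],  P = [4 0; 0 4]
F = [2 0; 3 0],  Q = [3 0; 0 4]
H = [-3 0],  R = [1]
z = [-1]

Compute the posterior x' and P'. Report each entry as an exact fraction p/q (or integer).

x̄ = F·x = [2, 3]
P̄ = F·P·Fᵀ + Q = [19 24; 24 40]
y = z − H·x̄ = [5]
S = H·P̄·Hᵀ + R = [172]
K = P̄·Hᵀ·S⁻¹ = [-57/172; -18/43]
x' = x̄ + K·y = [59/172, 39/43]
P' = (I − K·H)·P̄ = [19/172 6/43; 6/43 424/43]

x' = [59/172, 39/43]
P' = [19/172 6/43; 6/43 424/43]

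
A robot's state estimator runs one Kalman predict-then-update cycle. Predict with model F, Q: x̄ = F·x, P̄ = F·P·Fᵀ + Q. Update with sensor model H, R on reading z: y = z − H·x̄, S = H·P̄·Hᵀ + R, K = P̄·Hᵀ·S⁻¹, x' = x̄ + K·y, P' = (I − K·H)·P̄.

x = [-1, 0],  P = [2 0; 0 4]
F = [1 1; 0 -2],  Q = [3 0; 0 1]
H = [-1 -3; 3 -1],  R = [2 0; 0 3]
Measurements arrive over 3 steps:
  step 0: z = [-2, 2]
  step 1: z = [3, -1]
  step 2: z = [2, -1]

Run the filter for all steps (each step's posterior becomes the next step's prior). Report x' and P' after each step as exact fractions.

step 0: x' = [1339/1908, 393/1060], P' = [527/1908 -7/212; -7/212 219/1060]
step 1: x' = [-1657603/3532790, -2790379/3532790], P' = [472178/1766395 -48756/1766395; -48756/1766395 332652/1766395]
step 2: x' = [-176789523/314501092, -87543749/314501092], P' = [336149317/1258004368 -34452645/1258004368; -34452645/1258004368 235903269/1258004368]

step 0: x̄ = F·x = [-1, 0]
step 0: P̄ = F·P·Fᵀ + Q = [9 -8; -8 17]
step 0: y = z − H·x̄ = [-3, 5]
step 0: S = H·P̄·Hᵀ + R = [116 88; 88 149]
step 0: K = P̄·Hᵀ·S⁻¹ = [-169/1908 137/477; -311/1060 -27/265]
step 0: x' = x̄ + K·y = [1339/1908, 393/1060]
step 0: P' = (I − K·H)·P̄ = [527/1908 -7/212; -7/212 219/1060]
step 1: x̄ = F·x = [2558/2385, -393/530]
step 1: P̄ = F·P·Fᵀ + Q = [8149/2385 -92/265; -92/265 484/265]
step 1: y = z − H·x̄ = [1763/954, -1577/318]
step 1: S = H·P̄·Hᵀ + R = [9431/477 -317/159; -317/159 1996/53]
step 1: K = P̄·Hᵀ·S⁻¹ = [-32591/353279 97686/353279; -94920/353279 -31928/353279]
step 1: x' = x̄ + K·y = [-1657603/3532790, -2790379/3532790]
step 1: P' = (I − K·H)·P̄ = [472178/1766395 -48756/1766395; -48756/1766395 332652/1766395]
step 2: x̄ = F·x = [-2223991/1766395, 2790379/1766395]
step 2: P̄ = F·P·Fᵀ + Q = [6006503/1766395 -567792/1766395; -567792/1766395 3097003/1766395]
step 2: y = z − H·x̄ = [9679936/1766395, 7695957/1766395]
step 2: S = H·P̄·Hᵀ + R = [34005568/1766395 -4186164/1766395; -4186164/1766395 65861467/1766395]
step 2: K = P̄·Hᵀ·S⁻¹ = [-116395691/1258004368 86908383/314501092; -336628581/1258004368 -28271767/314501092]
step 2: x' = x̄ + K·y = [-176789523/314501092, -87543749/314501092]
step 2: P' = (I − K·H)·P̄ = [336149317/1258004368 -34452645/1258004368; -34452645/1258004368 235903269/1258004368]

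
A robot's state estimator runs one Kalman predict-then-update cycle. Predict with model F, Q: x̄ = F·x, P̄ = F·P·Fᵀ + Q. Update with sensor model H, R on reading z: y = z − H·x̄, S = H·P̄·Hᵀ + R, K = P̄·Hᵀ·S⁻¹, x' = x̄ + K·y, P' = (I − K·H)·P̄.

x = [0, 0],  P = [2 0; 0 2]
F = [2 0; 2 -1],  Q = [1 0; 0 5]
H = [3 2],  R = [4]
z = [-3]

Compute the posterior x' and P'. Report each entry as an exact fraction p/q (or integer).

x̄ = F·x = [0, 0]
P̄ = F·P·Fᵀ + Q = [9 8; 8 15]
y = z − H·x̄ = [-3]
S = H·P̄·Hᵀ + R = [241]
K = P̄·Hᵀ·S⁻¹ = [43/241; 54/241]
x' = x̄ + K·y = [-129/241, -162/241]
P' = (I − K·H)·P̄ = [320/241 -394/241; -394/241 699/241]

x' = [-129/241, -162/241]
P' = [320/241 -394/241; -394/241 699/241]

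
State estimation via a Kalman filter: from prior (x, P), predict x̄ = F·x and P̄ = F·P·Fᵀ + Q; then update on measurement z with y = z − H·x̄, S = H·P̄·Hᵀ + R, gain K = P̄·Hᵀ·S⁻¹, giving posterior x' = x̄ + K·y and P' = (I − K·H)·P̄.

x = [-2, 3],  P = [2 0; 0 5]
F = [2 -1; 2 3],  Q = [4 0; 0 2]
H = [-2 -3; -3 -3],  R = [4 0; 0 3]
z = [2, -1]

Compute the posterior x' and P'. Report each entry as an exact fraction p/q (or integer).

x̄ = F·x = [-7, 5]
P̄ = F·P·Fᵀ + Q = [17 -7; -7 55]
y = z − H·x̄ = [3, -7]
S = H·P̄·Hᵀ + R = [483 492; 492 525]
K = P̄·Hᵀ·S⁻¹ = [2645/3837 -2698/3837; -2809/3837 1580/3837]
x' = x̄ + K·y = [-38/3837, -302/3837]
P' = (I − K·H)·P̄ = [18674/3837 -15976/3837; -15976/3837 14396/3837]

x' = [-38/3837, -302/3837]
P' = [18674/3837 -15976/3837; -15976/3837 14396/3837]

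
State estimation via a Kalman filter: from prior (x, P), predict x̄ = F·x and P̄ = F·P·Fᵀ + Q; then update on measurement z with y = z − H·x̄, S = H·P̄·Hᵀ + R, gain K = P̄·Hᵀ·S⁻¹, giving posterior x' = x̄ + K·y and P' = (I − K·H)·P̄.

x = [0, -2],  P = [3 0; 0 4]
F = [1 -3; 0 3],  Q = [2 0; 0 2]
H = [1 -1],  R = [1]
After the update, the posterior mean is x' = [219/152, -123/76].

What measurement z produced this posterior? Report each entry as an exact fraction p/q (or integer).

z = [3]

x̄ = F·x = [6, -6]
P̄ = F·P·Fᵀ + Q = [41 -36; -36 38]
S = H·P̄·Hᵀ + R = [152]
K = P̄·Hᵀ·S⁻¹ = [77/152; -37/76]
x' − x̄ = [-693/152, 333/76] = K·y
y = (KᵀK)⁻¹·Kᵀ·(x' − x̄) = [-9]
z = y + H·x̄ = [-9] + [12] = [3]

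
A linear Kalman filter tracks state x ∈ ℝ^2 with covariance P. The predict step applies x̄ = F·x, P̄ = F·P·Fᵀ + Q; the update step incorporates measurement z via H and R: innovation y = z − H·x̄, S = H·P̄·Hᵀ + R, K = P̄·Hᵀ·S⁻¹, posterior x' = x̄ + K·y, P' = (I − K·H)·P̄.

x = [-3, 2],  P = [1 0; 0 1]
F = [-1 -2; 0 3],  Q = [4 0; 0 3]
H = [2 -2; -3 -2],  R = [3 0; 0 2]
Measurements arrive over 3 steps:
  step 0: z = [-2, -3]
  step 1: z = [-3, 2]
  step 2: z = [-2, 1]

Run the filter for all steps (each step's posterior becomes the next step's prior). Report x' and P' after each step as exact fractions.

step 0: x' = [161/849, 382/283], P' = [166/849 -28/283; -28/283 96/283]
step 1: x' = [-1425759/1312492, 910779/1312492], P' = [126237/656246 -62049/656246; -62049/656246 217131/656246]
step 2: x' = [-1199994538/2003514451, 987663123/2003514451], P' = [385318734/2003514451 -189244554/2003514451; -189244554/2003514451 662444022/2003514451]

step 0: x̄ = F·x = [-1, 6]
step 0: P̄ = F·P·Fᵀ + Q = [9 -6; -6 12]
step 0: y = z − H·x̄ = [12, 6]
step 0: S = H·P̄·Hᵀ + R = [135 -18; -18 59]
step 0: K = P̄·Hᵀ·S⁻¹ = [500/2547 -55/283; -248/849 -54/283]
step 0: x' = x̄ + K·y = [161/849, 382/283]
step 0: P' = (I − K·H)·P̄ = [166/849 -28/283; -28/283 96/283]
step 1: x̄ = F·x = [-2453/849, 1146/283]
step 1: P̄ = F·P·Fᵀ + Q = [4378/849 -492/283; -492/283 1713/283]
step 1: y = z − H·x̄ = [9235/849, 405/283]
step 1: S = H·P̄·Hᵀ + R = [52423/849 -2888/283; -2888/283 14648/283]
step 1: K = P̄·Hᵀ·S⁻¹ = [62762/328123 -254613/1312492; -93060/328123 -248115/1312492]
step 1: x' = x̄ + K·y = [-1425759/1312492, 910779/1312492]
step 1: P' = (I − K·H)·P̄ = [126237/656246 -62049/656246; -62049/656246 217131/656246]
step 2: x̄ = F·x = [-395799/1312492, 2732337/1312492]
step 2: P̄ = F·P·Fᵀ + Q = [3371549/656246 -1116639/656246; -1116639/656246 3922917/656246]
step 2: y = z − H·x̄ = [22142/8003, 5589769/1312492]
step 2: S = H·P̄·Hᵀ + R = [488777/8003 -82572/8003; -82572/8003 33948433/656246]
step 2: K = P̄·Hᵀ·S⁻¹ = [383042192/2003514451 -388733547/2003514451; -567792384/2003514451 -378577191/2003514451]
step 2: x' = x̄ + K·y = [-1199994538/2003514451, 987663123/2003514451]
step 2: P' = (I − K·H)·P̄ = [385318734/2003514451 -189244554/2003514451; -189244554/2003514451 662444022/2003514451]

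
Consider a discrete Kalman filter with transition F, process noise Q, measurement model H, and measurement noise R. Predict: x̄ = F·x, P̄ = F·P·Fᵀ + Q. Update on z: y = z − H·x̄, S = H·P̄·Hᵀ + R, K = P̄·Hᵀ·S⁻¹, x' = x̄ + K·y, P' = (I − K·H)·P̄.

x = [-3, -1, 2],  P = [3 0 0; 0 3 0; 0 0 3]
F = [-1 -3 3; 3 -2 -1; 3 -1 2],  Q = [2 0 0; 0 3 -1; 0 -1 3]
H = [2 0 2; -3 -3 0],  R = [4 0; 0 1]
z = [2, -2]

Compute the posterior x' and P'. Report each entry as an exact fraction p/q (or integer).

x̄ = F·x = [12, -9, -4]
P̄ = F·P·Fᵀ + Q = [59 0 18; 0 45 26; 18 26 45]
y = z − H·x̄ = [-14, 7]
S = H·P̄·Hᵀ + R = [564 -618; -618 937]
K = P̄·Hᵀ·S⁻¹ = [2182/9159 -97/3053; -17353/73272 -3667/12212; 6081/24424 285/12212]
x' = x̄ + K·y = [77323/9159, -71315/9159, -22355/3053]
P' = (I − K·H)·P̄ = [152846/9159 -152749/9159 -49494/3053; -152749/9159 614663/36636 197881/12212; -49494/3053 197881/12212 204057/12212]

x' = [77323/9159, -71315/9159, -22355/3053]
P' = [152846/9159 -152749/9159 -49494/3053; -152749/9159 614663/36636 197881/12212; -49494/3053 197881/12212 204057/12212]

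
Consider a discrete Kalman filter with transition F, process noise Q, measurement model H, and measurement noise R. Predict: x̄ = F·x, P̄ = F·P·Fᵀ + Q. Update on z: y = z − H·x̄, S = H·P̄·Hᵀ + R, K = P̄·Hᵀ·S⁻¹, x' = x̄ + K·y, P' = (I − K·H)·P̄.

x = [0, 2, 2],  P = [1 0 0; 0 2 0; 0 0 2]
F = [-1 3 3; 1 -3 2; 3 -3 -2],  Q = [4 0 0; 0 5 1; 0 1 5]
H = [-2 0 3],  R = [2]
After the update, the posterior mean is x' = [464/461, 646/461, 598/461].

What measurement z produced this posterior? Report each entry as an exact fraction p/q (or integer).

z = [2]

x̄ = F·x = [12, -2, -10]
P̄ = F·P·Fᵀ + Q = [41 -7 -33; -7 32 14; -33 14 40]
S = H·P̄·Hᵀ + R = [922]
K = P̄·Hᵀ·S⁻¹ = [-181/922; 28/461; 93/461]
x' − x̄ = [-5068/461, 1568/461, 5208/461] = K·y
y = (KᵀK)⁻¹·Kᵀ·(x' − x̄) = [56]
z = y + H·x̄ = [56] + [-54] = [2]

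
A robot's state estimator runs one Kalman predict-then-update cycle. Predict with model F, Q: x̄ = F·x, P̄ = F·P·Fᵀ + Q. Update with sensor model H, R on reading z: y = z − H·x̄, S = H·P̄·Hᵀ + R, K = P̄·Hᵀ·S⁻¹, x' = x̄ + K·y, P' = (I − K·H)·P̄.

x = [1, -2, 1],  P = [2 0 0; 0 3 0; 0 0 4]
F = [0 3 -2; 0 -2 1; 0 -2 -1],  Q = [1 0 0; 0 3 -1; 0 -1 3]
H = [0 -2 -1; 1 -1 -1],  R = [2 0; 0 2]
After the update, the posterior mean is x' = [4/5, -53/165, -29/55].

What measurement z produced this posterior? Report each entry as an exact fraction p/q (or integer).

z = [1, 2]

x̄ = F·x = [-8, 5, 3]
P̄ = F·P·Fᵀ + Q = [44 -26 -10; -26 19 7; -10 7 19]
S = H·P̄·Hᵀ + R = [125 140; 140 170]
K = P̄·Hᵀ·S⁻¹ = [-2/5 4/5; -37/165 -4/33; -19/55 4/55]
x' − x̄ = [44/5, -878/165, -194/55] = K·y
y = (KᵀK)⁻¹·Kᵀ·(x' − x̄) = [14, 18]
z = y + H·x̄ = [14, 18] + [-13, -16] = [1, 2]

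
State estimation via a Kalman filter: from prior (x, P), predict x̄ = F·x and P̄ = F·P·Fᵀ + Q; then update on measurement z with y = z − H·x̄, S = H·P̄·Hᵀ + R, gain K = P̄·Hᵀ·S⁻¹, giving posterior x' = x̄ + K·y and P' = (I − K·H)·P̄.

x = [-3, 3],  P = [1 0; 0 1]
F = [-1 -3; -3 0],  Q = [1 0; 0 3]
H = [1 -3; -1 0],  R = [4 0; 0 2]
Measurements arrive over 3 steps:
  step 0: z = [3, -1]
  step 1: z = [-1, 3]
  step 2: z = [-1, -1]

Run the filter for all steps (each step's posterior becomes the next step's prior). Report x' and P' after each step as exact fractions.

step 0: x̄ = F·x = [-6, 9]
step 0: P̄ = F·P·Fᵀ + Q = [11 3; 3 12]
step 0: y = z − H·x̄ = [36, -7]
step 0: S = H·P̄·Hᵀ + R = [105 -2; -2 13]
step 0: K = P̄·Hᵀ·S⁻¹ = [4/1361 -1151/1361; -435/1361 -381/1361]
step 0: x' = x̄ + K·y = [35/1361, -744/1361]
step 0: P' = (I − K·H)·P̄ = [2302/1361 762/1361; 762/1361 834/1361]
step 1: x̄ = F·x = [2197/1361, -105/1361]
step 1: P̄ = F·P·Fᵀ + Q = [15741/1361 13764/1361; 13764/1361 24801/1361]
step 1: y = z − H·x̄ = [-3873/1361, 6280/1361]
step 1: S = H·P̄·Hᵀ + R = [161810/1361 25551/1361; 25551/1361 18463/1361]
step 1: K = P̄·Hᵀ·S⁻¹ = [-51102/1715389 -1391769/1715389; -43401/131953 -38307/131953]
step 1: x' = x̄ + K·y = [-3507481/1715389, -63432/131953]
step 1: P' = (I − K·H)·P̄ = [2783538/1715389 76614/131953; 76614/131953 83406/131953]
step 2: x̄ = F·x = [5981329/1715389, 10522443/1715389]
step 2: P̄ = F·P·Fᵀ + Q = [20233321/1715389 17314452/1715389; 17314452/1715389 30198009/1715389]
step 2: y = z − H·x̄ = [23870611/1715389, 4265940/1715389]
step 2: S = H·P̄·Hᵀ + R = [194990246/1715389 31710035/1715389; 31710035/1715389 23664099/1715389]
step 2: K = P̄·Hᵀ·S⁻¹ = [-63420070/2103745661 -1713765169/2103745661; -690836445/2103745661 -613535103/2103745661]
step 2: x' = x̄ + K·y = [2191048051/2103745661, 1765518972/2103745661]
step 2: P' = (I − K·H)·P̄ = [3427530338/2103745661 1227070206/2103745661; 1227070206/2103745661 1330138662/2103745661]

step 0: x' = [35/1361, -744/1361], P' = [2302/1361 762/1361; 762/1361 834/1361]
step 1: x' = [-3507481/1715389, -63432/131953], P' = [2783538/1715389 76614/131953; 76614/131953 83406/131953]
step 2: x' = [2191048051/2103745661, 1765518972/2103745661], P' = [3427530338/2103745661 1227070206/2103745661; 1227070206/2103745661 1330138662/2103745661]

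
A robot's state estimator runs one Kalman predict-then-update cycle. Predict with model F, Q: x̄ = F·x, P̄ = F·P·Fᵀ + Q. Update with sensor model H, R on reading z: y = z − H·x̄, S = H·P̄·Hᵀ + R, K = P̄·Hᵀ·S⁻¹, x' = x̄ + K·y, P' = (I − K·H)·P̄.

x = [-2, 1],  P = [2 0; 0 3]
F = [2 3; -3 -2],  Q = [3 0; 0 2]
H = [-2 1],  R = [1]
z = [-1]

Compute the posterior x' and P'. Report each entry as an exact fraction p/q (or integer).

x' = [437/305, 576/305]
P' = [354/305 602/305; 602/305 1296/305]

x̄ = F·x = [-1, 4]
P̄ = F·P·Fᵀ + Q = [38 -30; -30 32]
y = z − H·x̄ = [-7]
S = H·P̄·Hᵀ + R = [305]
K = P̄·Hᵀ·S⁻¹ = [-106/305; 92/305]
x' = x̄ + K·y = [437/305, 576/305]
P' = (I − K·H)·P̄ = [354/305 602/305; 602/305 1296/305]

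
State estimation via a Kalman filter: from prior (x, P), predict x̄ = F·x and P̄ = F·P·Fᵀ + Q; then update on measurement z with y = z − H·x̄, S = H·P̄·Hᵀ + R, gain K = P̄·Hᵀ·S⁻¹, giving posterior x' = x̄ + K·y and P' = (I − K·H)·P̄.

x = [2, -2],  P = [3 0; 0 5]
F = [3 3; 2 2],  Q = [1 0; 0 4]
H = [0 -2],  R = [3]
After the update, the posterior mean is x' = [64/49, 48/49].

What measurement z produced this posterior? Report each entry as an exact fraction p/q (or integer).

z = [-2]

x̄ = F·x = [0, 0]
P̄ = F·P·Fᵀ + Q = [73 48; 48 36]
S = H·P̄·Hᵀ + R = [147]
K = P̄·Hᵀ·S⁻¹ = [-32/49; -24/49]
x' − x̄ = [64/49, 48/49] = K·y
y = (KᵀK)⁻¹·Kᵀ·(x' − x̄) = [-2]
z = y + H·x̄ = [-2] + [0] = [-2]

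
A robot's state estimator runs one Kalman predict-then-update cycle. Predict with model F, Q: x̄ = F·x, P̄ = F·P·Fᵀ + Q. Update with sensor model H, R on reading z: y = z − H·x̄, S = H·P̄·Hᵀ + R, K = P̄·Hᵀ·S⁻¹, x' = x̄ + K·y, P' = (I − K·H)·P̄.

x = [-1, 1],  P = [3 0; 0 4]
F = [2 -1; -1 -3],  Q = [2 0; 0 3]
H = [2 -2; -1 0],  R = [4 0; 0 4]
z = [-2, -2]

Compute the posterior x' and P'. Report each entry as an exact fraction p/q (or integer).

x' = [444/467, 881/467]
P' = [1476/467 1452/467; 1452/467 1884/467]

x̄ = F·x = [-3, -2]
P̄ = F·P·Fᵀ + Q = [18 6; 6 42]
y = z − H·x̄ = [0, -5]
S = H·P̄·Hᵀ + R = [196 -24; -24 22]
K = P̄·Hᵀ·S⁻¹ = [12/467 -369/467; -216/467 -363/467]
x' = x̄ + K·y = [444/467, 881/467]
P' = (I − K·H)·P̄ = [1476/467 1452/467; 1452/467 1884/467]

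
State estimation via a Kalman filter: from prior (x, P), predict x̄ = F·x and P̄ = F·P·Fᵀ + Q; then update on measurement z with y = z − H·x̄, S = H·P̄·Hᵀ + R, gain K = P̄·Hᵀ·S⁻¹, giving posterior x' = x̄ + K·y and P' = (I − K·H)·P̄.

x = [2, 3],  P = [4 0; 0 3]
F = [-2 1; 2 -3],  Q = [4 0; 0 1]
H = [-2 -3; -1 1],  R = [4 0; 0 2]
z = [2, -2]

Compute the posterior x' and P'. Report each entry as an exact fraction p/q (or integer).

x̄ = F·x = [-1, -5]
P̄ = F·P·Fᵀ + Q = [23 -25; -25 44]
y = z − H·x̄ = [-15, 2]
S = H·P̄·Hᵀ + R = [192 -111; -111 119]
K = P̄·Hᵀ·S⁻¹ = [-1877/10527 -1999/3509; -2099/10527 1382/3509]
x' = x̄ + K·y = [1878/3509, -4286/3509]
P' = (I − K·H)·P̄ = [8698/10527 -3296/10527; -3296/10527 4996/10527]

x' = [1878/3509, -4286/3509]
P' = [8698/10527 -3296/10527; -3296/10527 4996/10527]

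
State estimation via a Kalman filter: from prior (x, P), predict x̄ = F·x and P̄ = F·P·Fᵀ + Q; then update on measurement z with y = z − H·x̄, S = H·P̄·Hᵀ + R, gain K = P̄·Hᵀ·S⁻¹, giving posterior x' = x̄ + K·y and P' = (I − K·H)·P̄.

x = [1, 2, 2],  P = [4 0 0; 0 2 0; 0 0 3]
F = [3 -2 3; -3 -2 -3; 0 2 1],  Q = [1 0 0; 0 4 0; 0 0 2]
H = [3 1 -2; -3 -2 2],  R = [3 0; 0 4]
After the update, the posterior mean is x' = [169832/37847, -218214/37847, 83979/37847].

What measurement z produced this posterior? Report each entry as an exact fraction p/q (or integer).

z = [3, 2]

x̄ = F·x = [5, -13, 6]
P̄ = F·P·Fᵀ + Q = [72 -55 1; -55 75 -17; 1 -17 13]
S = H·P̄·Hᵀ + R = [504 -445; -445 468]
K = P̄·Hᵀ·S⁻¹ = [28132/37847 18339/37847; -34663/37847 -34496/37847; 6645/37847 10928/37847]
x' − x̄ = [-19403/37847, 273797/37847, -143103/37847] = K·y
y = (KᵀK)⁻¹·Kᵀ·(x' − x̄) = [13, -21]
z = y + H·x̄ = [13, -21] + [-10, 23] = [3, 2]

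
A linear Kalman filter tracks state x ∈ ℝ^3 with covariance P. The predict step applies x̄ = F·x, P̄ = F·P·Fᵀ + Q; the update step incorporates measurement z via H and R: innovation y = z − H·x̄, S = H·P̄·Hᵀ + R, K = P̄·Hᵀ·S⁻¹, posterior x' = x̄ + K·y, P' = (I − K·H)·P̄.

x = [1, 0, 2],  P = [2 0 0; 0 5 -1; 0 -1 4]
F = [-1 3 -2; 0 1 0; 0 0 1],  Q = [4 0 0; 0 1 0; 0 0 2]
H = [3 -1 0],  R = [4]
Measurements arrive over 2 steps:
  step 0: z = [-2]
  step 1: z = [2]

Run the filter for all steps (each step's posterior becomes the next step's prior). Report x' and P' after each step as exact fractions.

step 0: x' = [-235/619, 585/619, 822/619], P' = [501/619 623/619 231/619; 623/619 1689/619 821/619; 231/619 821/619 2690/619]
step 1: x' = [13349/13442, 13477/13442, 33097/26884], P' = [28269/33605 38793/33605 7945/13442; 38793/33605 110281/33605 27941/13442; 7945/13442 27941/13442 136553/26884]

step 0: x̄ = F·x = [-5, 0, 2]
step 0: P̄ = F·P·Fᵀ + Q = [79 17 -11; 17 6 -1; -11 -1 6]
step 0: y = z − H·x̄ = [13]
step 0: S = H·P̄·Hᵀ + R = [619]
step 0: K = P̄·Hᵀ·S⁻¹ = [220/619; 45/619; -32/619]
step 0: x' = x̄ + K·y = [-235/619, 585/619, 822/619]
step 0: P' = (I − K·H)·P̄ = [501/619 623/619 231/619; 623/619 1689/619 821/619; 231/619 821/619 2690/619]
step 1: x̄ = F·x = [346/619, 585/619, 822/619]
step 1: P̄ = F·P·Fᵀ + Q = [16272/619 2802/619 -3148/619; 2802/619 2308/619 821/619; -3148/619 821/619 3928/619]
step 1: y = z − H·x̄ = [785/619]
step 1: S = H·P̄·Hᵀ + R = [134420/619]
step 1: K = P̄·Hᵀ·S⁻¹ = [23007/67210; 3049/67210; -2053/26884]
step 1: x' = x̄ + K·y = [13349/13442, 13477/13442, 33097/26884]
step 1: P' = (I − K·H)·P̄ = [28269/33605 38793/33605 7945/13442; 38793/33605 110281/33605 27941/13442; 7945/13442 27941/13442 136553/26884]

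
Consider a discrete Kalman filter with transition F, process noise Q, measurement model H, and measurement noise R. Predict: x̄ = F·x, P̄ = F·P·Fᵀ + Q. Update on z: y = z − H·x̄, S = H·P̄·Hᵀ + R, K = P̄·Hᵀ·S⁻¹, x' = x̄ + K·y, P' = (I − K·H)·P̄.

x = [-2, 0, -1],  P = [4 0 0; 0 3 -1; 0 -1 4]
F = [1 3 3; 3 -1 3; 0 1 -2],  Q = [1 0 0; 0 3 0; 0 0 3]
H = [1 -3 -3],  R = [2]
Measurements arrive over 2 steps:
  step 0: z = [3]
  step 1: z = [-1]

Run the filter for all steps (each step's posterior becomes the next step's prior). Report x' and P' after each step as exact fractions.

step 0: x̄ = F·x = [-5, -9, 2]
step 0: P̄ = F·P·Fᵀ + Q = [50 33 -12; 33 84 -32; -12 -32 26]
step 0: y = z − H·x̄ = [-13]
step 0: S = H·P̄·Hᵀ + R = [340]
step 0: K = P̄·Hᵀ·S⁻¹ = [-13/340; -123/340; 3/170]
step 0: x' = x̄ + K·y = [-1531/340, -1461/340, 301/170]
step 0: P' = (I − K·H)·P̄ = [16831/340 9621/340 -2001/170; 9621/340 13431/340 -5071/170; -2001/170 -5071/170 2201/85]
step 1: x̄ = F·x = [-1027/85, -39/10, -533/68]
step 1: P̄ = F·P·Fᵀ + Q = [17111/85 846/5 1776/17; 846/5 2592/5 -377/2; 1776/17 -377/2 18047/68]
step 1: y = z − H·x̄ = [-1641/68]
step 1: S = H·P̄·Hᵀ + R = [151127/68]
step 1: K = P̄·Hᵀ·S⁻¹ = [-42140/151127; -55794/151127; -8583/151127]
step 1: x' = x̄ + K·y = [-4045162/755635, 3785226/755635, -977441/151127]
step 1: P' = (I − K·H)·P̄ = [21541741/755635 -45025908/755635 10469391/151127; -45025908/755635 162826299/755635 -35529791/151127; 10469391/151127 -35529791/151127 39025310/151127]

step 0: x' = [-1531/340, -1461/340, 301/170], P' = [16831/340 9621/340 -2001/170; 9621/340 13431/340 -5071/170; -2001/170 -5071/170 2201/85]
step 1: x' = [-4045162/755635, 3785226/755635, -977441/151127], P' = [21541741/755635 -45025908/755635 10469391/151127; -45025908/755635 162826299/755635 -35529791/151127; 10469391/151127 -35529791/151127 39025310/151127]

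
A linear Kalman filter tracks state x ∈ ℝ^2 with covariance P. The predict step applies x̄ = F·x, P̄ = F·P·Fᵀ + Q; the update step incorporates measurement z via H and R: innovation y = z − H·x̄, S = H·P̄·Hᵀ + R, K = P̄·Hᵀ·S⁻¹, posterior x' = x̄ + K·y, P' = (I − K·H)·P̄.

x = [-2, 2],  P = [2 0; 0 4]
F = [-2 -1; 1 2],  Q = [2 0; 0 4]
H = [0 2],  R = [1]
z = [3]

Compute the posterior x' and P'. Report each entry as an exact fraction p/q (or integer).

x̄ = F·x = [2, 2]
P̄ = F·P·Fᵀ + Q = [14 -12; -12 22]
y = z − H·x̄ = [-1]
S = H·P̄·Hᵀ + R = [89]
K = P̄·Hᵀ·S⁻¹ = [-24/89; 44/89]
x' = x̄ + K·y = [202/89, 134/89]
P' = (I − K·H)·P̄ = [670/89 -12/89; -12/89 22/89]

x' = [202/89, 134/89]
P' = [670/89 -12/89; -12/89 22/89]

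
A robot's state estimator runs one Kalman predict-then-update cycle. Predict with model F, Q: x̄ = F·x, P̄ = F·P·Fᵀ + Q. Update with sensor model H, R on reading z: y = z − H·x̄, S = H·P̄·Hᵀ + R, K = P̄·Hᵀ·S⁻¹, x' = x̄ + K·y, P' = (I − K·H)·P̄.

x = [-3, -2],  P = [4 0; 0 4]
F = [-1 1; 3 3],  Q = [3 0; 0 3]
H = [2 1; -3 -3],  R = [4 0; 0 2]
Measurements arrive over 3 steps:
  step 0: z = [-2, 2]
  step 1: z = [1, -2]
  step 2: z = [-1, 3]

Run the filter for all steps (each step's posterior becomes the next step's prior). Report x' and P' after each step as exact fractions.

step 0: x' = [-794/10767, -2510/3589], P' = [31438/10767 -11000/3589; -11000/3589 12300/3589]
step 1: x' = [22665425/17961953, -12691785/17961953], P' = [31757546/17961953 -31894632/17961953; -31894632/17961953 35655036/17961953]
step 2: x' = [-28594155000/20462890607, 10700021397/20462890607], P' = [35060461270/20462890607 -35253575640/20462890607; -35253575640/20462890607 39573792708/20462890607]

step 0: x̄ = F·x = [1, -15]
step 0: P̄ = F·P·Fᵀ + Q = [11 0; 0 75]
step 0: y = z − H·x̄ = [11, -40]
step 0: S = H·P̄·Hᵀ + R = [123 -291; -291 776]
step 0: K = P̄·Hᵀ·S⁻¹ = [77/111 781/3589; -25/37 -1950/3589]
step 0: x' = x̄ + K·y = [-794/10767, -2510/3589]
step 0: P' = (I − K·H)·P̄ = [31438/10767 -11000/3589; -11000/3589 12300/3589]
step 1: x̄ = F·x = [-6736/10767, -8324/3589]
step 1: P̄ = F·P·Fᵀ + Q = [166639/10767 5462/3589; 5462/3589 17781/3589]
step 1: y = z − H·x̄ = [49211/10767, -38886/3589]
step 1: S = H·P̄·Hᵀ + R = [828511/10767 -435779/3589; -435779/3589 765440/3589]
step 1: K = P̄·Hᵀ·S⁻¹ = [7905115/17961953 205629/17961953; -7033557/17961953 -5640606/17961953]
step 1: x' = x̄ + K·y = [22665425/17961953, -12691785/17961953]
step 1: P' = (I − K·H)·P̄ = [31757546/17961953 -31894632/17961953; -31894632/17961953 35655036/17961953]
step 2: x̄ = F·x = [-35357210/17961953, 29920920/17961953]
step 2: P̄ = F·P·Fᵀ + Q = [185087705/17961953 11692470/17961953; 11692470/17961953 86495721/17961953]
step 2: y = z − H·x̄ = [22831547/17961953, 37576989/17961953]
step 2: S = H·P̄·Hᵀ + R = [945464233/17961953 -1475245623/17961953; -1475245623/17961953 2690639200/17961953]
step 2: K = P̄·Hᵀ·S⁻¹ = [8716836725/20462890607 289671555/20462890607; -7733339643/20462890607 -6480325602/20462890607]
step 2: x' = x̄ + K·y = [-28594155000/20462890607, 10700021397/20462890607]
step 2: P' = (I − K·H)·P̄ = [35060461270/20462890607 -35253575640/20462890607; -35253575640/20462890607 39573792708/20462890607]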